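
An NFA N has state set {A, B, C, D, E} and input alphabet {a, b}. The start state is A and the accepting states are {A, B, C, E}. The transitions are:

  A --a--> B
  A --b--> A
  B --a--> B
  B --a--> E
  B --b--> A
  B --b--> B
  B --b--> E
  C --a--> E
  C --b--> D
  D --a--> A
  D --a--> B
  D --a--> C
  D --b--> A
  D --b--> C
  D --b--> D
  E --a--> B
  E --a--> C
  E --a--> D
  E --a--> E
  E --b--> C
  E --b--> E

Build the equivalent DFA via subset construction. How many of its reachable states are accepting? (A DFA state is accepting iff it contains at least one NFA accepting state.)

Start state of the DFA: {A}.
{A} --a--> {B}  [new]
{A} --b--> {A}  [seen]
{B} --a--> {B, E}  [new]
{B} --b--> {A, B, E}  [new]
{B, E} --a--> {B, C, D, E}  [new]
{B, E} --b--> {A, B, C, E}  [new]
{A, B, E} --a--> {B, C, D, E}  [seen]
{A, B, E} --b--> {A, B, C, E}  [seen]
{B, C, D, E} --a--> {A, B, C, D, E}  [new]
{B, C, D, E} --b--> {A, B, C, D, E}  [seen]
{A, B, C, E} --a--> {B, C, D, E}  [seen]
{A, B, C, E} --b--> {A, B, C, D, E}  [seen]
{A, B, C, D, E} --a--> {A, B, C, D, E}  [seen]
{A, B, C, D, E} --b--> {A, B, C, D, E}  [seen]
Reachable DFA states: {A}, {B}, {B, E}, {A, B, E}, {B, C, D, E}, {A, B, C, E}, {A, B, C, D, E}.
Accepting DFA states (contain an NFA accepting state): {A}, {B}, {B, E}, {A, B, E}, {B, C, D, E}, {A, B, C, E}, {A, B, C, D, E}.

7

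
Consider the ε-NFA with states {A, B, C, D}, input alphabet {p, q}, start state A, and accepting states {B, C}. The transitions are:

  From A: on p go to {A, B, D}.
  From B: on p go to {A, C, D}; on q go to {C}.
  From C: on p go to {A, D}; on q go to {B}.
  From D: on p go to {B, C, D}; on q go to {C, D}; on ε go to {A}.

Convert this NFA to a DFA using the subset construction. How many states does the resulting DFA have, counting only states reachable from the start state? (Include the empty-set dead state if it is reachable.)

5

Start state of the DFA: {A} (ε-closure of the NFA start).
{A} --p--> {A, B, D}  [new]
{A} --q--> ∅  [new]
{A, B, D} --p--> {A, B, C, D}  [new]
{A, B, D} --q--> {A, C, D}  [new]
∅ --p--> ∅  [seen]
∅ --q--> ∅  [seen]
{A, B, C, D} --p--> {A, B, C, D}  [seen]
{A, B, C, D} --q--> {A, B, C, D}  [seen]
{A, C, D} --p--> {A, B, C, D}  [seen]
{A, C, D} --q--> {A, B, C, D}  [seen]
Reachable DFA states: {A}, {A, B, D}, ∅, {A, B, C, D}, {A, C, D}.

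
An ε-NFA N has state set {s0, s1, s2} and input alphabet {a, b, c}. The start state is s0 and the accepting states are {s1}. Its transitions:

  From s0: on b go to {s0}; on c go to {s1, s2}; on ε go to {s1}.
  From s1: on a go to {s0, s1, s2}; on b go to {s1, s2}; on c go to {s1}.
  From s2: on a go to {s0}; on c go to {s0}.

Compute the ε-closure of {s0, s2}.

Begin with {s0, s2}.
s0 →ε {s1}; add s1.
ε-closure = {s0, s1, s2}.

{s0, s1, s2}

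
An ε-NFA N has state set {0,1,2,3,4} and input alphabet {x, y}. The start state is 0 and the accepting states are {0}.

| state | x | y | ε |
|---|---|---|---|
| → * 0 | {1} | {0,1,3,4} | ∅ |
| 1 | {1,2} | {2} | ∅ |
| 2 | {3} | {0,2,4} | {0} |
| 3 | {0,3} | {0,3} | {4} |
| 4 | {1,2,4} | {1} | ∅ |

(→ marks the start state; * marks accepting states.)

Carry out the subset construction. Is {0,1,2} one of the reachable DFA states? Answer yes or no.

yes

Start state of the DFA: {0} (ε-closure of the NFA start).
{0} --x--> {1}  [new]
{0} --y--> {0,1,3,4}  [new]
{1} --x--> {0,1,2}  [new]
{1} --y--> {0,2}  [new]
{0,1,3,4} --x--> {0,1,2,3,4}  [new]
{0,1,3,4} --y--> {0,1,2,3,4}  [seen]
{0,1,2} --x--> {0,1,2,3,4}  [seen]
{0,1,2} --y--> {0,1,2,3,4}  [seen]
{0,2} --x--> {1,3,4}  [new]
{0,2} --y--> {0,1,2,3,4}  [seen]
{0,1,2,3,4} --x--> {0,1,2,3,4}  [seen]
{0,1,2,3,4} --y--> {0,1,2,3,4}  [seen]
{1,3,4} --x--> {0,1,2,3,4}  [seen]
{1,3,4} --y--> {0,1,2,3,4}  [seen]
Reachable DFA states: {0}, {1}, {0,1,3,4}, {0,1,2}, {0,2}, {0,1,2,3,4}, {1,3,4}.
{0,1,2} is among them.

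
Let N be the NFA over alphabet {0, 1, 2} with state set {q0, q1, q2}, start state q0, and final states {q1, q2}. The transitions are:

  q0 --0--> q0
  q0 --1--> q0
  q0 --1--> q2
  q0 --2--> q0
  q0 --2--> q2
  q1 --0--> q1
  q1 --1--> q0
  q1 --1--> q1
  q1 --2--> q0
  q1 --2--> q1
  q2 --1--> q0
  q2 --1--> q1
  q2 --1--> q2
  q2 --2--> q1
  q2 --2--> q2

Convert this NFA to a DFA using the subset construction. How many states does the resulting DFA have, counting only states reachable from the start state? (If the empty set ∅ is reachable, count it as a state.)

Start state of the DFA: {q0}.
{q0} --0--> {q0}  [seen]
{q0} --1--> {q0, q2}  [new]
{q0} --2--> {q0, q2}  [seen]
{q0, q2} --0--> {q0}  [seen]
{q0, q2} --1--> {q0, q1, q2}  [new]
{q0, q2} --2--> {q0, q1, q2}  [seen]
{q0, q1, q2} --0--> {q0, q1}  [new]
{q0, q1, q2} --1--> {q0, q1, q2}  [seen]
{q0, q1, q2} --2--> {q0, q1, q2}  [seen]
{q0, q1} --0--> {q0, q1}  [seen]
{q0, q1} --1--> {q0, q1, q2}  [seen]
{q0, q1} --2--> {q0, q1, q2}  [seen]
Reachable DFA states: {q0}, {q0, q2}, {q0, q1, q2}, {q0, q1}.

4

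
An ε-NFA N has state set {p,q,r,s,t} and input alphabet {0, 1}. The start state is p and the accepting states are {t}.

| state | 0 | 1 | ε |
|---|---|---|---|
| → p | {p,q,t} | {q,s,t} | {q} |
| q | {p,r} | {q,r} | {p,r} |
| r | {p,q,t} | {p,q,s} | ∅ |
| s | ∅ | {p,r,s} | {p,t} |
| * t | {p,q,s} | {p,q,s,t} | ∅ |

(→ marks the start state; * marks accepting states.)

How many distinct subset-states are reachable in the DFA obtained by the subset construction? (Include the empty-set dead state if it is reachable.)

Start state of the DFA: {p,q,r} (ε-closure of the NFA start).
{p,q,r} --0--> {p,q,r,t}  [new]
{p,q,r} --1--> {p,q,r,s,t}  [new]
{p,q,r,t} --0--> {p,q,r,s,t}  [seen]
{p,q,r,t} --1--> {p,q,r,s,t}  [seen]
{p,q,r,s,t} --0--> {p,q,r,s,t}  [seen]
{p,q,r,s,t} --1--> {p,q,r,s,t}  [seen]
Reachable DFA states: {p,q,r}, {p,q,r,t}, {p,q,r,s,t}.

3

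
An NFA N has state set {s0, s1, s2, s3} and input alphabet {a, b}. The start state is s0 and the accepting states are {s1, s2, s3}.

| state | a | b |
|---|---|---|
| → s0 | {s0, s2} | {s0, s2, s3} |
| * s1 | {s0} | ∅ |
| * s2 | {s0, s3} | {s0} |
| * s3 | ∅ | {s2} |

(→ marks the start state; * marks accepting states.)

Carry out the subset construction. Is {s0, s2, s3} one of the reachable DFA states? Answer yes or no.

yes

Start state of the DFA: {s0}.
{s0} --a--> {s0, s2}  [new]
{s0} --b--> {s0, s2, s3}  [new]
{s0, s2} --a--> {s0, s2, s3}  [seen]
{s0, s2} --b--> {s0, s2, s3}  [seen]
{s0, s2, s3} --a--> {s0, s2, s3}  [seen]
{s0, s2, s3} --b--> {s0, s2, s3}  [seen]
Reachable DFA states: {s0}, {s0, s2}, {s0, s2, s3}.
{s0, s2, s3} is among them.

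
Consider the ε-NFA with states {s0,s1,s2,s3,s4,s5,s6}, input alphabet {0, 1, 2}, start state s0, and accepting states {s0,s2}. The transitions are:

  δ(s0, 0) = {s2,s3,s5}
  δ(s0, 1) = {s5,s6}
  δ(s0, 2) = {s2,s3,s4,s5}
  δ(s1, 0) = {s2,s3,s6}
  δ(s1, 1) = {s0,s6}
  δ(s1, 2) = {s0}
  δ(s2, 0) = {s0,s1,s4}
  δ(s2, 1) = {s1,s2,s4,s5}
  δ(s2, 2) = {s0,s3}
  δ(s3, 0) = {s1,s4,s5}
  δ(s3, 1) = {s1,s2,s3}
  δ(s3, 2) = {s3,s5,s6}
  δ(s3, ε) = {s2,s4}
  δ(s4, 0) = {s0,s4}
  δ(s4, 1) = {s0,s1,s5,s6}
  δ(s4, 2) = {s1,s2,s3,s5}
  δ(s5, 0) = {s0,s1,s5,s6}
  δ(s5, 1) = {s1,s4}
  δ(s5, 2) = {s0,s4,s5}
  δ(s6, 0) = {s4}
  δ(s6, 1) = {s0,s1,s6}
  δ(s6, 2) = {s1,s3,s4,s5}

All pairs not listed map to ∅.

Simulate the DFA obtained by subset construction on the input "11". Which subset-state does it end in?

{s0,s1,s4,s6}

Start: {s0}.
δ(s0,1) = {s5,s6}.
Union: {s5,s6}.
After 1: {s5,s6}.
δ(s5,1) = {s1,s4}; δ(s6,1) = {s0,s1,s6}.
Union: {s0,s1,s4,s6}.
After 1: {s0,s1,s4,s6}.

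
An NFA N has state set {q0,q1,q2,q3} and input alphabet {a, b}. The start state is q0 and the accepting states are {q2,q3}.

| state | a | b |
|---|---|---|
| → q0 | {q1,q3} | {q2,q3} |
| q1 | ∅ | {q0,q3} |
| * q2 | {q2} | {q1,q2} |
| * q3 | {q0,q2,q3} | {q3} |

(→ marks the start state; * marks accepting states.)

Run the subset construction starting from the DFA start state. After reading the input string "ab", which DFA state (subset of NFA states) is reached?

Start: {q0}.
δ(q0,a) = {q1,q3}.
Union: {q1,q3}.
After a: {q1,q3}.
δ(q1,b) = {q0,q3}; δ(q3,b) = {q3}.
Union: {q0,q3}.
After b: {q0,q3}.

{q0,q3}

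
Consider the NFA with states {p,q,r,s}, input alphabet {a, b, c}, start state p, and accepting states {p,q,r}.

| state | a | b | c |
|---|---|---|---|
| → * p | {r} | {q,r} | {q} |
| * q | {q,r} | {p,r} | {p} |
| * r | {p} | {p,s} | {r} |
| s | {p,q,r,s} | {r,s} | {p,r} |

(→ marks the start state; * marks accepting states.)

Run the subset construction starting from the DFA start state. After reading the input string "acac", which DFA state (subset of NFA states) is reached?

Start: {p}.
δ(p,a) = {r}.
Union: {r}.
After a: {r}.
δ(r,c) = {r}.
Union: {r}.
After c: {r}.
δ(r,a) = {p}.
Union: {p}.
After a: {p}.
δ(p,c) = {q}.
Union: {q}.
After c: {q}.

{q}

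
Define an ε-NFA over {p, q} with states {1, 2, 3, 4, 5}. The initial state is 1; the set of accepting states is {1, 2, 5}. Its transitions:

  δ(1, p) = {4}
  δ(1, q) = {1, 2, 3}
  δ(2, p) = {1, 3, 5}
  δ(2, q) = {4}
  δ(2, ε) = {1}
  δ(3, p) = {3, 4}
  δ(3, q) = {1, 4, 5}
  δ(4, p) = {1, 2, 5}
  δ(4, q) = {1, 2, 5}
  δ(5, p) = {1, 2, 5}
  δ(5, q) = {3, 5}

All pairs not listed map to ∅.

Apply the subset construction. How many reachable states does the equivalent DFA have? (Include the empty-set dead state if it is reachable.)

Start state of the DFA: {1} (ε-closure of the NFA start).
{1} --p--> {4}  [new]
{1} --q--> {1, 2, 3}  [new]
{4} --p--> {1, 2, 5}  [new]
{4} --q--> {1, 2, 5}  [seen]
{1, 2, 3} --p--> {1, 3, 4, 5}  [new]
{1, 2, 3} --q--> {1, 2, 3, 4, 5}  [new]
{1, 2, 5} --p--> {1, 2, 3, 4, 5}  [seen]
{1, 2, 5} --q--> {1, 2, 3, 4, 5}  [seen]
{1, 3, 4, 5} --p--> {1, 2, 3, 4, 5}  [seen]
{1, 3, 4, 5} --q--> {1, 2, 3, 4, 5}  [seen]
{1, 2, 3, 4, 5} --p--> {1, 2, 3, 4, 5}  [seen]
{1, 2, 3, 4, 5} --q--> {1, 2, 3, 4, 5}  [seen]
Reachable DFA states: {1}, {4}, {1, 2, 3}, {1, 2, 5}, {1, 3, 4, 5}, {1, 2, 3, 4, 5}.

6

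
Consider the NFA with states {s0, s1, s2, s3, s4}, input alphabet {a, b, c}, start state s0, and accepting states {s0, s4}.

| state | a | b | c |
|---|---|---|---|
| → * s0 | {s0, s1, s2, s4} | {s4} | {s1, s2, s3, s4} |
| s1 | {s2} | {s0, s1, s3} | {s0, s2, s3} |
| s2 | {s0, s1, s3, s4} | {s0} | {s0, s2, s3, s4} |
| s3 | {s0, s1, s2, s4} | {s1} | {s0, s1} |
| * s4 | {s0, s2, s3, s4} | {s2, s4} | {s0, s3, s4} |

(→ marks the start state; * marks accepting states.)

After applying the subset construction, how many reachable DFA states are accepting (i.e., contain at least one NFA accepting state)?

10

Start state of the DFA: {s0}.
{s0} --a--> {s0, s1, s2, s4}  [new]
{s0} --b--> {s4}  [new]
{s0} --c--> {s1, s2, s3, s4}  [new]
{s0, s1, s2, s4} --a--> {s0, s1, s2, s3, s4}  [new]
{s0, s1, s2, s4} --b--> {s0, s1, s2, s3, s4}  [seen]
{s0, s1, s2, s4} --c--> {s0, s1, s2, s3, s4}  [seen]
{s4} --a--> {s0, s2, s3, s4}  [new]
{s4} --b--> {s2, s4}  [new]
{s4} --c--> {s0, s3, s4}  [new]
{s1, s2, s3, s4} --a--> {s0, s1, s2, s3, s4}  [seen]
{s1, s2, s3, s4} --b--> {s0, s1, s2, s3, s4}  [seen]
{s1, s2, s3, s4} --c--> {s0, s1, s2, s3, s4}  [seen]
{s0, s1, s2, s3, s4} --a--> {s0, s1, s2, s3, s4}  [seen]
{s0, s1, s2, s3, s4} --b--> {s0, s1, s2, s3, s4}  [seen]
{s0, s1, s2, s3, s4} --c--> {s0, s1, s2, s3, s4}  [seen]
{s0, s2, s3, s4} --a--> {s0, s1, s2, s3, s4}  [seen]
{s0, s2, s3, s4} --b--> {s0, s1, s2, s4}  [seen]
{s0, s2, s3, s4} --c--> {s0, s1, s2, s3, s4}  [seen]
{s2, s4} --a--> {s0, s1, s2, s3, s4}  [seen]
{s2, s4} --b--> {s0, s2, s4}  [new]
{s2, s4} --c--> {s0, s2, s3, s4}  [seen]
{s0, s3, s4} --a--> {s0, s1, s2, s3, s4}  [seen]
{s0, s3, s4} --b--> {s1, s2, s4}  [new]
{s0, s3, s4} --c--> {s0, s1, s2, s3, s4}  [seen]
{s0, s2, s4} --a--> {s0, s1, s2, s3, s4}  [seen]
{s0, s2, s4} --b--> {s0, s2, s4}  [seen]
{s0, s2, s4} --c--> {s0, s1, s2, s3, s4}  [seen]
{s1, s2, s4} --a--> {s0, s1, s2, s3, s4}  [seen]
{s1, s2, s4} --b--> {s0, s1, s2, s3, s4}  [seen]
{s1, s2, s4} --c--> {s0, s2, s3, s4}  [seen]
Reachable DFA states: {s0}, {s0, s1, s2, s4}, {s4}, {s1, s2, s3, s4}, {s0, s1, s2, s3, s4}, {s0, s2, s3, s4}, {s2, s4}, {s0, s3, s4}, {s0, s2, s4}, {s1, s2, s4}.
Accepting DFA states (contain an NFA accepting state): {s0}, {s0, s1, s2, s4}, {s4}, {s1, s2, s3, s4}, {s0, s1, s2, s3, s4}, {s0, s2, s3, s4}, {s2, s4}, {s0, s3, s4}, {s0, s2, s4}, {s1, s2, s4}.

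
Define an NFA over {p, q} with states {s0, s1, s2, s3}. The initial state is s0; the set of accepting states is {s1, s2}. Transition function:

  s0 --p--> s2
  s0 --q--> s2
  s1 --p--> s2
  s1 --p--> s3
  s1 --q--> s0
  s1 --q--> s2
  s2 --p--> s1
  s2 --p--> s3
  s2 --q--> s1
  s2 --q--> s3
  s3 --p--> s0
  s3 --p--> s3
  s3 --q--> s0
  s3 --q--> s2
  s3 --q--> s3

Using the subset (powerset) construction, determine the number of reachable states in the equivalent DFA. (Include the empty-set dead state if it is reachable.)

Start state of the DFA: {s0}.
{s0} --p--> {s2}  [new]
{s0} --q--> {s2}  [seen]
{s2} --p--> {s1, s3}  [new]
{s2} --q--> {s1, s3}  [seen]
{s1, s3} --p--> {s0, s2, s3}  [new]
{s1, s3} --q--> {s0, s2, s3}  [seen]
{s0, s2, s3} --p--> {s0, s1, s2, s3}  [new]
{s0, s2, s3} --q--> {s0, s1, s2, s3}  [seen]
{s0, s1, s2, s3} --p--> {s0, s1, s2, s3}  [seen]
{s0, s1, s2, s3} --q--> {s0, s1, s2, s3}  [seen]
Reachable DFA states: {s0}, {s2}, {s1, s3}, {s0, s2, s3}, {s0, s1, s2, s3}.

5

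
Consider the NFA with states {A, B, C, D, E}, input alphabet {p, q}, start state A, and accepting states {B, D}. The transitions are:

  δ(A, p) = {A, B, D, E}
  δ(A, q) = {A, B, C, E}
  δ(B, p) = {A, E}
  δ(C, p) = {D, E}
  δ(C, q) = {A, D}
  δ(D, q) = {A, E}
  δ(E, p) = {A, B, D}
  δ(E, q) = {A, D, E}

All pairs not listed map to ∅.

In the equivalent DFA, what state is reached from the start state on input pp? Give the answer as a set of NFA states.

{A, B, D, E}

Start: {A}.
δ(A,p) = {A, B, D, E}.
Union: {A, B, D, E}.
After p: {A, B, D, E}.
δ(A,p) = {A, B, D, E}; δ(B,p) = {A, E}; δ(D,p) = ∅; δ(E,p) = {A, B, D}.
Union: {A, B, D, E}.
After p: {A, B, D, E}.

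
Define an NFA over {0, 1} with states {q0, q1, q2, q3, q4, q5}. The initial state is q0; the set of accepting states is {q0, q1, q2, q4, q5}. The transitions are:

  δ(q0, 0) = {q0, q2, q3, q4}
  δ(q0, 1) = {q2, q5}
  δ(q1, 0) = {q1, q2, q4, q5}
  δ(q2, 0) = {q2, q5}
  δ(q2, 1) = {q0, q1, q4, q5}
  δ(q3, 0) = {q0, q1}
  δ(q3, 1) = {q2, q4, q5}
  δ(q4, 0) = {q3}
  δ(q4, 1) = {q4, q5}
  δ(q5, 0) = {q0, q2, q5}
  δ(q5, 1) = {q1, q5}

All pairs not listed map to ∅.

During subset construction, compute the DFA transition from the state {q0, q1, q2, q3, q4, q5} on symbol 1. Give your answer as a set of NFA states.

{q0, q1, q2, q4, q5}

δ(q0,1) = {q2, q5}; δ(q1,1) = ∅; δ(q2,1) = {q0, q1, q4, q5}; δ(q3,1) = {q2, q4, q5}; δ(q4,1) = {q4, q5}; δ(q5,1) = {q1, q5}.
Union: {q0, q1, q2, q4, q5}.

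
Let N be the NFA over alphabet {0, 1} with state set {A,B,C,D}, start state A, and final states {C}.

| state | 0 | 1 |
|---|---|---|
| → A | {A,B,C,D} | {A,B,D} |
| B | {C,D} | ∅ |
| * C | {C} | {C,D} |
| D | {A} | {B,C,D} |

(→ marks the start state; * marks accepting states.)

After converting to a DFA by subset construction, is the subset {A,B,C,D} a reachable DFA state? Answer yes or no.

yes

Start state of the DFA: {A}.
{A} --0--> {A,B,C,D}  [new]
{A} --1--> {A,B,D}  [new]
{A,B,C,D} --0--> {A,B,C,D}  [seen]
{A,B,C,D} --1--> {A,B,C,D}  [seen]
{A,B,D} --0--> {A,B,C,D}  [seen]
{A,B,D} --1--> {A,B,C,D}  [seen]
Reachable DFA states: {A}, {A,B,C,D}, {A,B,D}.
{A,B,C,D} is among them.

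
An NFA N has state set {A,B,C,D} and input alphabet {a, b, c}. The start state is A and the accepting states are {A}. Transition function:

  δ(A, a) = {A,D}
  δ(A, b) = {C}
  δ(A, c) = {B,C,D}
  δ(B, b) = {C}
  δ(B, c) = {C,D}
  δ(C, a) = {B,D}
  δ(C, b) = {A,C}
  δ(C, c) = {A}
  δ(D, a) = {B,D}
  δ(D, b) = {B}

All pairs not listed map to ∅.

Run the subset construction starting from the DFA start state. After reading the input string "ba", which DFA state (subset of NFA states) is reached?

{B,D}

Start: {A}.
δ(A,b) = {C}.
Union: {C}.
After b: {C}.
δ(C,a) = {B,D}.
Union: {B,D}.
After a: {B,D}.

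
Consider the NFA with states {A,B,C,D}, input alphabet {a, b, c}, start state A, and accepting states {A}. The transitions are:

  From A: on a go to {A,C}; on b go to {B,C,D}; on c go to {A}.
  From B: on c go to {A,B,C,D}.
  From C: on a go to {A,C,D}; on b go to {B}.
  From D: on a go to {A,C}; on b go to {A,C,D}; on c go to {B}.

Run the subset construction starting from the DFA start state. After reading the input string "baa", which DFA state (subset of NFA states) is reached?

Start: {A}.
δ(A,b) = {B,C,D}.
Union: {B,C,D}.
After b: {B,C,D}.
δ(B,a) = ∅; δ(C,a) = {A,C,D}; δ(D,a) = {A,C}.
Union: {A,C,D}.
After a: {A,C,D}.
δ(A,a) = {A,C}; δ(C,a) = {A,C,D}; δ(D,a) = {A,C}.
Union: {A,C,D}.
After a: {A,C,D}.

{A,C,D}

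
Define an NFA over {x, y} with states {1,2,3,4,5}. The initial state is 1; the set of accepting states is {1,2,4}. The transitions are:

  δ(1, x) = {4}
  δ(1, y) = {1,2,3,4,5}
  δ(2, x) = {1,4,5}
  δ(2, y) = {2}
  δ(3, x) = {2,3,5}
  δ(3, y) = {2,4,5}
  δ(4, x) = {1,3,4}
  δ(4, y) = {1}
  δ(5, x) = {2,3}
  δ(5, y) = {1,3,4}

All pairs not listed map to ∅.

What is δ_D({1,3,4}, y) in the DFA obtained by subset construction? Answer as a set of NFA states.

δ(1,y) = {1,2,3,4,5}; δ(3,y) = {2,4,5}; δ(4,y) = {1}.
Union: {1,2,3,4,5}.

{1,2,3,4,5}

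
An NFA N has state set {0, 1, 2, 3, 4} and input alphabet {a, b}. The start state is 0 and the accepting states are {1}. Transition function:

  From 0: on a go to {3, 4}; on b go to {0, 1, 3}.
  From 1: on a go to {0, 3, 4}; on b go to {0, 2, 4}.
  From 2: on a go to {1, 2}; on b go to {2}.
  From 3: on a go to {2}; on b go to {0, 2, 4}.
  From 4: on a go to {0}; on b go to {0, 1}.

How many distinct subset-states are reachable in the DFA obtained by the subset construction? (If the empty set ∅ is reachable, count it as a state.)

Start state of the DFA: {0}.
{0} --a--> {3, 4}  [new]
{0} --b--> {0, 1, 3}  [new]
{3, 4} --a--> {0, 2}  [new]
{3, 4} --b--> {0, 1, 2, 4}  [new]
{0, 1, 3} --a--> {0, 2, 3, 4}  [new]
{0, 1, 3} --b--> {0, 1, 2, 3, 4}  [new]
{0, 2} --a--> {1, 2, 3, 4}  [new]
{0, 2} --b--> {0, 1, 2, 3}  [new]
{0, 1, 2, 4} --a--> {0, 1, 2, 3, 4}  [seen]
{0, 1, 2, 4} --b--> {0, 1, 2, 3, 4}  [seen]
{0, 2, 3, 4} --a--> {0, 1, 2, 3, 4}  [seen]
{0, 2, 3, 4} --b--> {0, 1, 2, 3, 4}  [seen]
{0, 1, 2, 3, 4} --a--> {0, 1, 2, 3, 4}  [seen]
{0, 1, 2, 3, 4} --b--> {0, 1, 2, 3, 4}  [seen]
{1, 2, 3, 4} --a--> {0, 1, 2, 3, 4}  [seen]
{1, 2, 3, 4} --b--> {0, 1, 2, 4}  [seen]
{0, 1, 2, 3} --a--> {0, 1, 2, 3, 4}  [seen]
{0, 1, 2, 3} --b--> {0, 1, 2, 3, 4}  [seen]
Reachable DFA states: {0}, {3, 4}, {0, 1, 3}, {0, 2}, {0, 1, 2, 4}, {0, 2, 3, 4}, {0, 1, 2, 3, 4}, {1, 2, 3, 4}, {0, 1, 2, 3}.

9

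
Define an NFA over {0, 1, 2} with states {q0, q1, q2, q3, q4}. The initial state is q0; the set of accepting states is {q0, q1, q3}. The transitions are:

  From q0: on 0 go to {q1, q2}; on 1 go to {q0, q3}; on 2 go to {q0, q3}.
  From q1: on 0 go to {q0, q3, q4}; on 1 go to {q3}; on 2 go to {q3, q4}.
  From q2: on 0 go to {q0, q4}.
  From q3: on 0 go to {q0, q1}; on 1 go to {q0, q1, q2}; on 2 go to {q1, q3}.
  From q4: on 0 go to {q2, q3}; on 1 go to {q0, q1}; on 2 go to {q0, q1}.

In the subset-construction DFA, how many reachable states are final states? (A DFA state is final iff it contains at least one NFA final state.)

Start state of the DFA: {q0}.
{q0} --0--> {q1, q2}  [new]
{q0} --1--> {q0, q3}  [new]
{q0} --2--> {q0, q3}  [seen]
{q1, q2} --0--> {q0, q3, q4}  [new]
{q1, q2} --1--> {q3}  [new]
{q1, q2} --2--> {q3, q4}  [new]
{q0, q3} --0--> {q0, q1, q2}  [new]
{q0, q3} --1--> {q0, q1, q2, q3}  [new]
{q0, q3} --2--> {q0, q1, q3}  [new]
{q0, q3, q4} --0--> {q0, q1, q2, q3}  [seen]
{q0, q3, q4} --1--> {q0, q1, q2, q3}  [seen]
{q0, q3, q4} --2--> {q0, q1, q3}  [seen]
{q3} --0--> {q0, q1}  [new]
{q3} --1--> {q0, q1, q2}  [seen]
{q3} --2--> {q1, q3}  [new]
{q3, q4} --0--> {q0, q1, q2, q3}  [seen]
{q3, q4} --1--> {q0, q1, q2}  [seen]
{q3, q4} --2--> {q0, q1, q3}  [seen]
{q0, q1, q2} --0--> {q0, q1, q2, q3, q4}  [new]
{q0, q1, q2} --1--> {q0, q3}  [seen]
{q0, q1, q2} --2--> {q0, q3, q4}  [seen]
{q0, q1, q2, q3} --0--> {q0, q1, q2, q3, q4}  [seen]
{q0, q1, q2, q3} --1--> {q0, q1, q2, q3}  [seen]
{q0, q1, q2, q3} --2--> {q0, q1, q3, q4}  [new]
{q0, q1, q3} --0--> {q0, q1, q2, q3, q4}  [seen]
{q0, q1, q3} --1--> {q0, q1, q2, q3}  [seen]
{q0, q1, q3} --2--> {q0, q1, q3, q4}  [seen]
{q0, q1} --0--> {q0, q1, q2, q3, q4}  [seen]
{q0, q1} --1--> {q0, q3}  [seen]
{q0, q1} --2--> {q0, q3, q4}  [seen]
{q1, q3} --0--> {q0, q1, q3, q4}  [seen]
{q1, q3} --1--> {q0, q1, q2, q3}  [seen]
{q1, q3} --2--> {q1, q3, q4}  [new]
{q0, q1, q2, q3, q4} --0--> {q0, q1, q2, q3, q4}  [seen]
{q0, q1, q2, q3, q4} --1--> {q0, q1, q2, q3}  [seen]
{q0, q1, q2, q3, q4} --2--> {q0, q1, q3, q4}  [seen]
{q0, q1, q3, q4} --0--> {q0, q1, q2, q3, q4}  [seen]
{q0, q1, q3, q4} --1--> {q0, q1, q2, q3}  [seen]
{q0, q1, q3, q4} --2--> {q0, q1, q3, q4}  [seen]
{q1, q3, q4} --0--> {q0, q1, q2, q3, q4}  [seen]
{q1, q3, q4} --1--> {q0, q1, q2, q3}  [seen]
{q1, q3, q4} --2--> {q0, q1, q3, q4}  [seen]
Reachable DFA states: {q0}, {q1, q2}, {q0, q3}, {q0, q3, q4}, {q3}, {q3, q4}, {q0, q1, q2}, {q0, q1, q2, q3}, {q0, q1, q3}, {q0, q1}, {q1, q3}, {q0, q1, q2, q3, q4}, {q0, q1, q3, q4}, {q1, q3, q4}.
Accepting DFA states (contain an NFA accepting state): {q0}, {q1, q2}, {q0, q3}, {q0, q3, q4}, {q3}, {q3, q4}, {q0, q1, q2}, {q0, q1, q2, q3}, {q0, q1, q3}, {q0, q1}, {q1, q3}, {q0, q1, q2, q3, q4}, {q0, q1, q3, q4}, {q1, q3, q4}.

14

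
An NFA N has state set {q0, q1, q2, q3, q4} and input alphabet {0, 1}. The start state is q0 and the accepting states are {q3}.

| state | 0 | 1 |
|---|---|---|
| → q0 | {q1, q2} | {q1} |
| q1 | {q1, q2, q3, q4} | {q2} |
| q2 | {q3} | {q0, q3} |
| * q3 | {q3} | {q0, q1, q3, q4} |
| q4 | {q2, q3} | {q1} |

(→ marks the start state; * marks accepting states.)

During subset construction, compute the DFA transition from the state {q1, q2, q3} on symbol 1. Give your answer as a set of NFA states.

δ(q1,1) = {q2}; δ(q2,1) = {q0, q3}; δ(q3,1) = {q0, q1, q3, q4}.
Union: {q0, q1, q2, q3, q4}.

{q0, q1, q2, q3, q4}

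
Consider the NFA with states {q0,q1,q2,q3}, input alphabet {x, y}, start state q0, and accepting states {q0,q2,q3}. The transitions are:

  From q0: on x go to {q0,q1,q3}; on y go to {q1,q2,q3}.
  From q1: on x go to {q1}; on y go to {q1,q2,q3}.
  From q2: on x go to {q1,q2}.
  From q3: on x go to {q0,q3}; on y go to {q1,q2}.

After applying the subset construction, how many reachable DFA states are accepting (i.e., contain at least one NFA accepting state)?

Start state of the DFA: {q0}.
{q0} --x--> {q0,q1,q3}  [new]
{q0} --y--> {q1,q2,q3}  [new]
{q0,q1,q3} --x--> {q0,q1,q3}  [seen]
{q0,q1,q3} --y--> {q1,q2,q3}  [seen]
{q1,q2,q3} --x--> {q0,q1,q2,q3}  [new]
{q1,q2,q3} --y--> {q1,q2,q3}  [seen]
{q0,q1,q2,q3} --x--> {q0,q1,q2,q3}  [seen]
{q0,q1,q2,q3} --y--> {q1,q2,q3}  [seen]
Reachable DFA states: {q0}, {q0,q1,q3}, {q1,q2,q3}, {q0,q1,q2,q3}.
Accepting DFA states (contain an NFA accepting state): {q0}, {q0,q1,q3}, {q1,q2,q3}, {q0,q1,q2,q3}.

4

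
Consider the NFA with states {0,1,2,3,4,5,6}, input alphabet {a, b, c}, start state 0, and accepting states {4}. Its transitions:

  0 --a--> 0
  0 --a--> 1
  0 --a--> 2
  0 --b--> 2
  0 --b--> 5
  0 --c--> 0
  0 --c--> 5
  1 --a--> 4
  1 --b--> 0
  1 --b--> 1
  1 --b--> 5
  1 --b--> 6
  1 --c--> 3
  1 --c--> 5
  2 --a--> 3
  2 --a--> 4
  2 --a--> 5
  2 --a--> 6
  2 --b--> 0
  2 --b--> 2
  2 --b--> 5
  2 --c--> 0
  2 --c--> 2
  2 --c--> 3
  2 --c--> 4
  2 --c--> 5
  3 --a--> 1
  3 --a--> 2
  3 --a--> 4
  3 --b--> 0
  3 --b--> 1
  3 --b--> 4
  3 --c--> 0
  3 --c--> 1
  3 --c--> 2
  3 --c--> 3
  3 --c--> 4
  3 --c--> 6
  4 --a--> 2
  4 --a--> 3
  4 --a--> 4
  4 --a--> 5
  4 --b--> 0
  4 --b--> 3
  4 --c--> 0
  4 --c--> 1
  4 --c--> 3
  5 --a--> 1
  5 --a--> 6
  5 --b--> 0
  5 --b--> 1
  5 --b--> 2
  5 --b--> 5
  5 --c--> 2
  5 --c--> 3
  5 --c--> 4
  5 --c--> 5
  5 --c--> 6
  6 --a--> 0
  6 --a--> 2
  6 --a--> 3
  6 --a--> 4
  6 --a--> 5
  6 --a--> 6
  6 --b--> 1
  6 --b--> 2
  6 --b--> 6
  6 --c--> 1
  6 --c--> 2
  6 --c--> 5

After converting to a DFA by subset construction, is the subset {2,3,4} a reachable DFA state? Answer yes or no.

Start state of the DFA: {0}.
{0} --a--> {0,1,2}  [new]
{0} --b--> {2,5}  [new]
{0} --c--> {0,5}  [new]
{0,1,2} --a--> {0,1,2,3,4,5,6}  [new]
{0,1,2} --b--> {0,1,2,5,6}  [new]
{0,1,2} --c--> {0,2,3,4,5}  [new]
{2,5} --a--> {1,3,4,5,6}  [new]
{2,5} --b--> {0,1,2,5}  [new]
{2,5} --c--> {0,2,3,4,5,6}  [new]
{0,5} --a--> {0,1,2,6}  [new]
{0,5} --b--> {0,1,2,5}  [seen]
{0,5} --c--> {0,2,3,4,5,6}  [seen]
{0,1,2,3,4,5,6} --a--> {0,1,2,3,4,5,6}  [seen]
{0,1,2,3,4,5,6} --b--> {0,1,2,3,4,5,6}  [seen]
{0,1,2,3,4,5,6} --c--> {0,1,2,3,4,5,6}  [seen]
{0,1,2,5,6} --a--> {0,1,2,3,4,5,6}  [seen]
{0,1,2,5,6} --b--> {0,1,2,5,6}  [seen]
{0,1,2,5,6} --c--> {0,1,2,3,4,5,6}  [seen]
{0,2,3,4,5} --a--> {0,1,2,3,4,5,6}  [seen]
{0,2,3,4,5} --b--> {0,1,2,3,4,5}  [new]
{0,2,3,4,5} --c--> {0,1,2,3,4,5,6}  [seen]
{1,3,4,5,6} --a--> {0,1,2,3,4,5,6}  [seen]
{1,3,4,5,6} --b--> {0,1,2,3,4,5,6}  [seen]
{1,3,4,5,6} --c--> {0,1,2,3,4,5,6}  [seen]
{0,1,2,5} --a--> {0,1,2,3,4,5,6}  [seen]
{0,1,2,5} --b--> {0,1,2,5,6}  [seen]
{0,1,2,5} --c--> {0,2,3,4,5,6}  [seen]
{0,2,3,4,5,6} --a--> {0,1,2,3,4,5,6}  [seen]
{0,2,3,4,5,6} --b--> {0,1,2,3,4,5,6}  [seen]
{0,2,3,4,5,6} --c--> {0,1,2,3,4,5,6}  [seen]
{0,1,2,6} --a--> {0,1,2,3,4,5,6}  [seen]
{0,1,2,6} --b--> {0,1,2,5,6}  [seen]
{0,1,2,6} --c--> {0,1,2,3,4,5}  [seen]
{0,1,2,3,4,5} --a--> {0,1,2,3,4,5,6}  [seen]
{0,1,2,3,4,5} --b--> {0,1,2,3,4,5,6}  [seen]
{0,1,2,3,4,5} --c--> {0,1,2,3,4,5,6}  [seen]
Reachable DFA states: {0}, {0,1,2}, {2,5}, {0,5}, {0,1,2,3,4,5,6}, {0,1,2,5,6}, {0,2,3,4,5}, {1,3,4,5,6}, {0,1,2,5}, {0,2,3,4,5,6}, {0,1,2,6}, {0,1,2,3,4,5}.
{2,3,4} is not among them.

no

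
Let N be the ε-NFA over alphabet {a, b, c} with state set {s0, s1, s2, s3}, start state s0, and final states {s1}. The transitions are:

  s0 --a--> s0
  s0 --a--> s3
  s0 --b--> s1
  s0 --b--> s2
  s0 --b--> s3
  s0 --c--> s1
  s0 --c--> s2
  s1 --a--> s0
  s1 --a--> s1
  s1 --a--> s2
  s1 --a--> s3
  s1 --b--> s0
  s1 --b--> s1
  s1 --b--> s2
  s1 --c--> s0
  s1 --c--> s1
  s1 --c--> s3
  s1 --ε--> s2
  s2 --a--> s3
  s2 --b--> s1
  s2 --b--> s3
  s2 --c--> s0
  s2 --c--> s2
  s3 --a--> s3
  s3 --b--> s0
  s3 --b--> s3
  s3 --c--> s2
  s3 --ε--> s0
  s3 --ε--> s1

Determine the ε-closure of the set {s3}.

Begin with {s3}.
s3 →ε {s0, s1}; add s0, s1.
s1 →ε {s2}; add s2.
ε-closure = {s0, s1, s2, s3}.

{s0, s1, s2, s3}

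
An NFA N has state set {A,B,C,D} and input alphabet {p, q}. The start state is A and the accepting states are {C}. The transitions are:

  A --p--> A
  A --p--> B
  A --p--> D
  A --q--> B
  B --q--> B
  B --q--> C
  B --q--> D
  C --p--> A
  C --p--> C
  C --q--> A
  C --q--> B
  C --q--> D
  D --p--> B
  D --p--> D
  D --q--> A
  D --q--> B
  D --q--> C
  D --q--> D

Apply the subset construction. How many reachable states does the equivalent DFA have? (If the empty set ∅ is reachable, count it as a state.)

6

Start state of the DFA: {A}.
{A} --p--> {A,B,D}  [new]
{A} --q--> {B}  [new]
{A,B,D} --p--> {A,B,D}  [seen]
{A,B,D} --q--> {A,B,C,D}  [new]
{B} --p--> ∅  [new]
{B} --q--> {B,C,D}  [new]
{A,B,C,D} --p--> {A,B,C,D}  [seen]
{A,B,C,D} --q--> {A,B,C,D}  [seen]
∅ --p--> ∅  [seen]
∅ --q--> ∅  [seen]
{B,C,D} --p--> {A,B,C,D}  [seen]
{B,C,D} --q--> {A,B,C,D}  [seen]
Reachable DFA states: {A}, {A,B,D}, {B}, {A,B,C,D}, ∅, {B,C,D}.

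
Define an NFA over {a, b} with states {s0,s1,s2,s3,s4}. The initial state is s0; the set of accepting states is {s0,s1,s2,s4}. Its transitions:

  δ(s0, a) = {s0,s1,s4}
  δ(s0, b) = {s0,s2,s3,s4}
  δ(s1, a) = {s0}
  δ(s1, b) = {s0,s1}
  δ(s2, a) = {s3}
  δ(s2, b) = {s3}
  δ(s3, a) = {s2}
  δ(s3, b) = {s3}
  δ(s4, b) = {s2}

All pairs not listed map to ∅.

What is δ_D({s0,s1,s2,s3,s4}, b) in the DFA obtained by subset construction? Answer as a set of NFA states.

δ(s0,b) = {s0,s2,s3,s4}; δ(s1,b) = {s0,s1}; δ(s2,b) = {s3}; δ(s3,b) = {s3}; δ(s4,b) = {s2}.
Union: {s0,s1,s2,s3,s4}.

{s0,s1,s2,s3,s4}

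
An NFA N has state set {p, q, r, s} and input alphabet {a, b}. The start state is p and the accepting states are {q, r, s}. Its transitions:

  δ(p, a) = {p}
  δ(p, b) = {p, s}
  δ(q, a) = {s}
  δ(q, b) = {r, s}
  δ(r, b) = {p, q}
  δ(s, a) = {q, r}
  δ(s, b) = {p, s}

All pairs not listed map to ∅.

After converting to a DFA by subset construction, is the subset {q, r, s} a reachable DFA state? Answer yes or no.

Start state of the DFA: {p}.
{p} --a--> {p}  [seen]
{p} --b--> {p, s}  [new]
{p, s} --a--> {p, q, r}  [new]
{p, s} --b--> {p, s}  [seen]
{p, q, r} --a--> {p, s}  [seen]
{p, q, r} --b--> {p, q, r, s}  [new]
{p, q, r, s} --a--> {p, q, r, s}  [seen]
{p, q, r, s} --b--> {p, q, r, s}  [seen]
Reachable DFA states: {p}, {p, s}, {p, q, r}, {p, q, r, s}.
{q, r, s} is not among them.

no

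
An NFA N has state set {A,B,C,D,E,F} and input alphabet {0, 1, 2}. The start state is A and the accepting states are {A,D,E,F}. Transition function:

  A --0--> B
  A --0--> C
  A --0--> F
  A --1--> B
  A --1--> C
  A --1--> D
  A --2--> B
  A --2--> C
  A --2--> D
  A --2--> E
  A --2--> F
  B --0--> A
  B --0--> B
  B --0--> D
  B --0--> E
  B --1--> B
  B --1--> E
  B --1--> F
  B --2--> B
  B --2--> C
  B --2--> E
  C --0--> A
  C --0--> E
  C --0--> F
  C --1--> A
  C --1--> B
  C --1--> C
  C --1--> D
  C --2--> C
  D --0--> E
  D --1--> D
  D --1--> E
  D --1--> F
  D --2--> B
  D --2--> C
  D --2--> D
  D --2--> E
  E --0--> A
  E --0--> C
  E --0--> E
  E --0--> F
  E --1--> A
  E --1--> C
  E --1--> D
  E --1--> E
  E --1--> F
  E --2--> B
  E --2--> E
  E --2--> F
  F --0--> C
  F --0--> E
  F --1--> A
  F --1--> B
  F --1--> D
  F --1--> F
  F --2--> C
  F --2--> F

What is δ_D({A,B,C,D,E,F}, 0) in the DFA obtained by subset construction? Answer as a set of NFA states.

{A,B,C,D,E,F}

δ(A,0) = {B,C,F}; δ(B,0) = {A,B,D,E}; δ(C,0) = {A,E,F}; δ(D,0) = {E}; δ(E,0) = {A,C,E,F}; δ(F,0) = {C,E}.
Union: {A,B,C,D,E,F}.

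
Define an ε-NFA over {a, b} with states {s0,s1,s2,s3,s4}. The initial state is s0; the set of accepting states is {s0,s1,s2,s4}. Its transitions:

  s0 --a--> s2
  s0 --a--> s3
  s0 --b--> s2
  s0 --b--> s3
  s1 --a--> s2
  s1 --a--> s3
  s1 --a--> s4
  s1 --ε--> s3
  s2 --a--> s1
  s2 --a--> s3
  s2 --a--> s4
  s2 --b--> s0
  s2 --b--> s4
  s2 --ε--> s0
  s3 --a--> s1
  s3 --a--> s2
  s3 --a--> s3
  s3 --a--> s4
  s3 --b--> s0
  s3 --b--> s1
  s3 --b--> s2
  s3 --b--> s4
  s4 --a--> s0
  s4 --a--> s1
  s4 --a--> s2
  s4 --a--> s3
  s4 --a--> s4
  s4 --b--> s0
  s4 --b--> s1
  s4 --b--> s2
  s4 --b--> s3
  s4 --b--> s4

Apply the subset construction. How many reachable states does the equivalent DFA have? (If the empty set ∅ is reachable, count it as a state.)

3

Start state of the DFA: {s0} (ε-closure of the NFA start).
{s0} --a--> {s0,s2,s3}  [new]
{s0} --b--> {s0,s2,s3}  [seen]
{s0,s2,s3} --a--> {s0,s1,s2,s3,s4}  [new]
{s0,s2,s3} --b--> {s0,s1,s2,s3,s4}  [seen]
{s0,s1,s2,s3,s4} --a--> {s0,s1,s2,s3,s4}  [seen]
{s0,s1,s2,s3,s4} --b--> {s0,s1,s2,s3,s4}  [seen]
Reachable DFA states: {s0}, {s0,s2,s3}, {s0,s1,s2,s3,s4}.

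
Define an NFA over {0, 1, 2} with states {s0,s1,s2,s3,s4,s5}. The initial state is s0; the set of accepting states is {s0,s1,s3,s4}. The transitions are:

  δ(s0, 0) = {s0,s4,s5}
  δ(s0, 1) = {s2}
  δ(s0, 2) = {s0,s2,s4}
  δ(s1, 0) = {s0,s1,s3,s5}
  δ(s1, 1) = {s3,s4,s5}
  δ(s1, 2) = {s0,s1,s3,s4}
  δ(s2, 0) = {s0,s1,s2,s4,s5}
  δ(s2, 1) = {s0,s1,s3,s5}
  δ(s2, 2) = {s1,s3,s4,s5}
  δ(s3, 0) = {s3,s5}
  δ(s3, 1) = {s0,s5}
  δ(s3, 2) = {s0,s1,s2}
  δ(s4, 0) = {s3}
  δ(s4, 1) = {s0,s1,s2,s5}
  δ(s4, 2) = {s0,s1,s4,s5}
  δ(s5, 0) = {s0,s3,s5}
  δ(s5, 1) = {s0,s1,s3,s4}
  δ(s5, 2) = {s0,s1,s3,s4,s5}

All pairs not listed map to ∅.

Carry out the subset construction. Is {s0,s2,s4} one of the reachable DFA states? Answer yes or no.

yes

Start state of the DFA: {s0}.
{s0} --0--> {s0,s4,s5}  [new]
{s0} --1--> {s2}  [new]
{s0} --2--> {s0,s2,s4}  [new]
{s0,s4,s5} --0--> {s0,s3,s4,s5}  [new]
{s0,s4,s5} --1--> {s0,s1,s2,s3,s4,s5}  [new]
{s0,s4,s5} --2--> {s0,s1,s2,s3,s4,s5}  [seen]
{s2} --0--> {s0,s1,s2,s4,s5}  [new]
{s2} --1--> {s0,s1,s3,s5}  [new]
{s2} --2--> {s1,s3,s4,s5}  [new]
{s0,s2,s4} --0--> {s0,s1,s2,s3,s4,s5}  [seen]
{s0,s2,s4} --1--> {s0,s1,s2,s3,s5}  [new]
{s0,s2,s4} --2--> {s0,s1,s2,s3,s4,s5}  [seen]
{s0,s3,s4,s5} --0--> {s0,s3,s4,s5}  [seen]
{s0,s3,s4,s5} --1--> {s0,s1,s2,s3,s4,s5}  [seen]
{s0,s3,s4,s5} --2--> {s0,s1,s2,s3,s4,s5}  [seen]
{s0,s1,s2,s3,s4,s5} --0--> {s0,s1,s2,s3,s4,s5}  [seen]
{s0,s1,s2,s3,s4,s5} --1--> {s0,s1,s2,s3,s4,s5}  [seen]
{s0,s1,s2,s3,s4,s5} --2--> {s0,s1,s2,s3,s4,s5}  [seen]
{s0,s1,s2,s4,s5} --0--> {s0,s1,s2,s3,s4,s5}  [seen]
{s0,s1,s2,s4,s5} --1--> {s0,s1,s2,s3,s4,s5}  [seen]
{s0,s1,s2,s4,s5} --2--> {s0,s1,s2,s3,s4,s5}  [seen]
{s0,s1,s3,s5} --0--> {s0,s1,s3,s4,s5}  [new]
{s0,s1,s3,s5} --1--> {s0,s1,s2,s3,s4,s5}  [seen]
{s0,s1,s3,s5} --2--> {s0,s1,s2,s3,s4,s5}  [seen]
{s1,s3,s4,s5} --0--> {s0,s1,s3,s5}  [seen]
{s1,s3,s4,s5} --1--> {s0,s1,s2,s3,s4,s5}  [seen]
{s1,s3,s4,s5} --2--> {s0,s1,s2,s3,s4,s5}  [seen]
{s0,s1,s2,s3,s5} --0--> {s0,s1,s2,s3,s4,s5}  [seen]
{s0,s1,s2,s3,s5} --1--> {s0,s1,s2,s3,s4,s5}  [seen]
{s0,s1,s2,s3,s5} --2--> {s0,s1,s2,s3,s4,s5}  [seen]
{s0,s1,s3,s4,s5} --0--> {s0,s1,s3,s4,s5}  [seen]
{s0,s1,s3,s4,s5} --1--> {s0,s1,s2,s3,s4,s5}  [seen]
{s0,s1,s3,s4,s5} --2--> {s0,s1,s2,s3,s4,s5}  [seen]
Reachable DFA states: {s0}, {s0,s4,s5}, {s2}, {s0,s2,s4}, {s0,s3,s4,s5}, {s0,s1,s2,s3,s4,s5}, {s0,s1,s2,s4,s5}, {s0,s1,s3,s5}, {s1,s3,s4,s5}, {s0,s1,s2,s3,s5}, {s0,s1,s3,s4,s5}.
{s0,s2,s4} is among them.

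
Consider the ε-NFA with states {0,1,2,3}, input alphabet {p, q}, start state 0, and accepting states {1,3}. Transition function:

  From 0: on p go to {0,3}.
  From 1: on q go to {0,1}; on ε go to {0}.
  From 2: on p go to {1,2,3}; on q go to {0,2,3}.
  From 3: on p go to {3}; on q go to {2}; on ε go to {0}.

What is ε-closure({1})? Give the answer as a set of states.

{0,1}

Begin with {1}.
1 →ε {0}; add 0.
ε-closure = {0,1}.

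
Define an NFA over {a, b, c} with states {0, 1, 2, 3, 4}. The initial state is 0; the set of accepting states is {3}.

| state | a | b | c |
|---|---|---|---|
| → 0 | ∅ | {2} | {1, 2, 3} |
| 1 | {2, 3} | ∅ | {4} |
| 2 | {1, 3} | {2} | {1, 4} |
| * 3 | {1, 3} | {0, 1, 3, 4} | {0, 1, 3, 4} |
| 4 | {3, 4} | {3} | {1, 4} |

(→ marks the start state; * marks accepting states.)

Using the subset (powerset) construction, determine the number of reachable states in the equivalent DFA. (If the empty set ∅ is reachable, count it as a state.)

Start state of the DFA: {0}.
{0} --a--> ∅  [new]
{0} --b--> {2}  [new]
{0} --c--> {1, 2, 3}  [new]
∅ --a--> ∅  [seen]
∅ --b--> ∅  [seen]
∅ --c--> ∅  [seen]
{2} --a--> {1, 3}  [new]
{2} --b--> {2}  [seen]
{2} --c--> {1, 4}  [new]
{1, 2, 3} --a--> {1, 2, 3}  [seen]
{1, 2, 3} --b--> {0, 1, 2, 3, 4}  [new]
{1, 2, 3} --c--> {0, 1, 3, 4}  [new]
{1, 3} --a--> {1, 2, 3}  [seen]
{1, 3} --b--> {0, 1, 3, 4}  [seen]
{1, 3} --c--> {0, 1, 3, 4}  [seen]
{1, 4} --a--> {2, 3, 4}  [new]
{1, 4} --b--> {3}  [new]
{1, 4} --c--> {1, 4}  [seen]
{0, 1, 2, 3, 4} --a--> {1, 2, 3, 4}  [new]
{0, 1, 2, 3, 4} --b--> {0, 1, 2, 3, 4}  [seen]
{0, 1, 2, 3, 4} --c--> {0, 1, 2, 3, 4}  [seen]
{0, 1, 3, 4} --a--> {1, 2, 3, 4}  [seen]
{0, 1, 3, 4} --b--> {0, 1, 2, 3, 4}  [seen]
{0, 1, 3, 4} --c--> {0, 1, 2, 3, 4}  [seen]
{2, 3, 4} --a--> {1, 3, 4}  [new]
{2, 3, 4} --b--> {0, 1, 2, 3, 4}  [seen]
{2, 3, 4} --c--> {0, 1, 3, 4}  [seen]
{3} --a--> {1, 3}  [seen]
{3} --b--> {0, 1, 3, 4}  [seen]
{3} --c--> {0, 1, 3, 4}  [seen]
{1, 2, 3, 4} --a--> {1, 2, 3, 4}  [seen]
{1, 2, 3, 4} --b--> {0, 1, 2, 3, 4}  [seen]
{1, 2, 3, 4} --c--> {0, 1, 3, 4}  [seen]
{1, 3, 4} --a--> {1, 2, 3, 4}  [seen]
{1, 3, 4} --b--> {0, 1, 3, 4}  [seen]
{1, 3, 4} --c--> {0, 1, 3, 4}  [seen]
Reachable DFA states: {0}, ∅, {2}, {1, 2, 3}, {1, 3}, {1, 4}, {0, 1, 2, 3, 4}, {0, 1, 3, 4}, {2, 3, 4}, {3}, {1, 2, 3, 4}, {1, 3, 4}.

12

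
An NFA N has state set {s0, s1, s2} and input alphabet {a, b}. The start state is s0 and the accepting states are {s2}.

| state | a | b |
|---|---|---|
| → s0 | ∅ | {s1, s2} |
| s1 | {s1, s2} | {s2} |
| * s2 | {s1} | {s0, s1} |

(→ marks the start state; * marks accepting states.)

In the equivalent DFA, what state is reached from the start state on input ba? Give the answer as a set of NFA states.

{s1, s2}

Start: {s0}.
δ(s0,b) = {s1, s2}.
Union: {s1, s2}.
After b: {s1, s2}.
δ(s1,a) = {s1, s2}; δ(s2,a) = {s1}.
Union: {s1, s2}.
After a: {s1, s2}.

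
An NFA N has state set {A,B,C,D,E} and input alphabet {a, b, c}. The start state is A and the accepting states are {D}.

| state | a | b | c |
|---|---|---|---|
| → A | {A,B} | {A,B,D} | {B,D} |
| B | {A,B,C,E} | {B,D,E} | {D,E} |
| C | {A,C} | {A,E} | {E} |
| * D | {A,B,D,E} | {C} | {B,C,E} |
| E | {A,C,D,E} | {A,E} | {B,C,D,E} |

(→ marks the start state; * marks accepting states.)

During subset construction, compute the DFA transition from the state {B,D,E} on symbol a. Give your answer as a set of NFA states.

{A,B,C,D,E}

δ(B,a) = {A,B,C,E}; δ(D,a) = {A,B,D,E}; δ(E,a) = {A,C,D,E}.
Union: {A,B,C,D,E}.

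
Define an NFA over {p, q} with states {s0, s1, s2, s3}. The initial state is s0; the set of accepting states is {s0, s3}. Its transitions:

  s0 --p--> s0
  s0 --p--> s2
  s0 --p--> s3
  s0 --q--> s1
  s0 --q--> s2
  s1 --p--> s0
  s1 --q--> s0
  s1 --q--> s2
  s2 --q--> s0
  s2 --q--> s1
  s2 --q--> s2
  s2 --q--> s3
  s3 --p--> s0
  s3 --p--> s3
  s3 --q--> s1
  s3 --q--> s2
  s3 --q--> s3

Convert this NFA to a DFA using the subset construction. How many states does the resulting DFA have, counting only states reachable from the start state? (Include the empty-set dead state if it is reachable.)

4

Start state of the DFA: {s0}.
{s0} --p--> {s0, s2, s3}  [new]
{s0} --q--> {s1, s2}  [new]
{s0, s2, s3} --p--> {s0, s2, s3}  [seen]
{s0, s2, s3} --q--> {s0, s1, s2, s3}  [new]
{s1, s2} --p--> {s0}  [seen]
{s1, s2} --q--> {s0, s1, s2, s3}  [seen]
{s0, s1, s2, s3} --p--> {s0, s2, s3}  [seen]
{s0, s1, s2, s3} --q--> {s0, s1, s2, s3}  [seen]
Reachable DFA states: {s0}, {s0, s2, s3}, {s1, s2}, {s0, s1, s2, s3}.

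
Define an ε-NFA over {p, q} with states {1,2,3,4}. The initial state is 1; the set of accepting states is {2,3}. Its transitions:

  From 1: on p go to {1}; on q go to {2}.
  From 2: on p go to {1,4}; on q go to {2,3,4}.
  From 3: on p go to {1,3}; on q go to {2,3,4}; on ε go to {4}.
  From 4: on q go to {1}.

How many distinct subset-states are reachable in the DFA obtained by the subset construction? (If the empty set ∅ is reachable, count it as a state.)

Start state of the DFA: {1} (ε-closure of the NFA start).
{1} --p--> {1}  [seen]
{1} --q--> {2}  [new]
{2} --p--> {1,4}  [new]
{2} --q--> {2,3,4}  [new]
{1,4} --p--> {1}  [seen]
{1,4} --q--> {1,2}  [new]
{2,3,4} --p--> {1,3,4}  [new]
{2,3,4} --q--> {1,2,3,4}  [new]
{1,2} --p--> {1,4}  [seen]
{1,2} --q--> {2,3,4}  [seen]
{1,3,4} --p--> {1,3,4}  [seen]
{1,3,4} --q--> {1,2,3,4}  [seen]
{1,2,3,4} --p--> {1,3,4}  [seen]
{1,2,3,4} --q--> {1,2,3,4}  [seen]
Reachable DFA states: {1}, {2}, {1,4}, {2,3,4}, {1,2}, {1,3,4}, {1,2,3,4}.

7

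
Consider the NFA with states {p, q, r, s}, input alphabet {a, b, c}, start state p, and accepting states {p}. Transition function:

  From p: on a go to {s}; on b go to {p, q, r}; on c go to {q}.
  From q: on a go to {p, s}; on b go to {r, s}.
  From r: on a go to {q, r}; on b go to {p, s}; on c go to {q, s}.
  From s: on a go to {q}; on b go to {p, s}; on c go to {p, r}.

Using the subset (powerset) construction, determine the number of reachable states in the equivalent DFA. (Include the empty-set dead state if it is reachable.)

14

Start state of the DFA: {p}.
{p} --a--> {s}  [new]
{p} --b--> {p, q, r}  [new]
{p} --c--> {q}  [new]
{s} --a--> {q}  [seen]
{s} --b--> {p, s}  [new]
{s} --c--> {p, r}  [new]
{p, q, r} --a--> {p, q, r, s}  [new]
{p, q, r} --b--> {p, q, r, s}  [seen]
{p, q, r} --c--> {q, s}  [new]
{q} --a--> {p, s}  [seen]
{q} --b--> {r, s}  [new]
{q} --c--> ∅  [new]
{p, s} --a--> {q, s}  [seen]
{p, s} --b--> {p, q, r, s}  [seen]
{p, s} --c--> {p, q, r}  [seen]
{p, r} --a--> {q, r, s}  [new]
{p, r} --b--> {p, q, r, s}  [seen]
{p, r} --c--> {q, s}  [seen]
{p, q, r, s} --a--> {p, q, r, s}  [seen]
{p, q, r, s} --b--> {p, q, r, s}  [seen]
{p, q, r, s} --c--> {p, q, r, s}  [seen]
{q, s} --a--> {p, q, s}  [new]
{q, s} --b--> {p, r, s}  [new]
{q, s} --c--> {p, r}  [seen]
{r, s} --a--> {q, r}  [new]
{r, s} --b--> {p, s}  [seen]
{r, s} --c--> {p, q, r, s}  [seen]
∅ --a--> ∅  [seen]
∅ --b--> ∅  [seen]
∅ --c--> ∅  [seen]
{q, r, s} --a--> {p, q, r, s}  [seen]
{q, r, s} --b--> {p, r, s}  [seen]
{q, r, s} --c--> {p, q, r, s}  [seen]
{p, q, s} --a--> {p, q, s}  [seen]
{p, q, s} --b--> {p, q, r, s}  [seen]
{p, q, s} --c--> {p, q, r}  [seen]
{p, r, s} --a--> {q, r, s}  [seen]
{p, r, s} --b--> {p, q, r, s}  [seen]
{p, r, s} --c--> {p, q, r, s}  [seen]
{q, r} --a--> {p, q, r, s}  [seen]
{q, r} --b--> {p, r, s}  [seen]
{q, r} --c--> {q, s}  [seen]
Reachable DFA states: {p}, {s}, {p, q, r}, {q}, {p, s}, {p, r}, {p, q, r, s}, {q, s}, {r, s}, ∅, {q, r, s}, {p, q, s}, {p, r, s}, {q, r}.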